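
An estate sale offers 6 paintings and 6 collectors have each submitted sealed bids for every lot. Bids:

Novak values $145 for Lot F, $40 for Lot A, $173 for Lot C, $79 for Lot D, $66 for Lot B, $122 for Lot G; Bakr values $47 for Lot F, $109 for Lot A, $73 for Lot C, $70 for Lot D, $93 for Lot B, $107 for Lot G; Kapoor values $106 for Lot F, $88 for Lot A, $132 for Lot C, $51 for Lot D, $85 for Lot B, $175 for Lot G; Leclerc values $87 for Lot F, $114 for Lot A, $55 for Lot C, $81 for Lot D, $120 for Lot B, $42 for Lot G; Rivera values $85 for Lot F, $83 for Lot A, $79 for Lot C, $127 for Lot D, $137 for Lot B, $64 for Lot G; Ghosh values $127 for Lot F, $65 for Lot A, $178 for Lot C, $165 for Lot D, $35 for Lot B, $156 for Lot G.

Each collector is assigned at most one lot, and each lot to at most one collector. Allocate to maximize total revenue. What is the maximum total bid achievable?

Optimal: Novak→Lot F ($145), Bakr→Lot A ($109), Kapoor→Lot G ($175), Leclerc→Lot B ($120), Rivera→Lot D ($127), Ghosh→Lot C ($178) — total 145+109+175+120+127+178 = $854.
Column-greedy (each lot in turn goes to its best remaining collector) gives $832, worse by 22.

Max total: $854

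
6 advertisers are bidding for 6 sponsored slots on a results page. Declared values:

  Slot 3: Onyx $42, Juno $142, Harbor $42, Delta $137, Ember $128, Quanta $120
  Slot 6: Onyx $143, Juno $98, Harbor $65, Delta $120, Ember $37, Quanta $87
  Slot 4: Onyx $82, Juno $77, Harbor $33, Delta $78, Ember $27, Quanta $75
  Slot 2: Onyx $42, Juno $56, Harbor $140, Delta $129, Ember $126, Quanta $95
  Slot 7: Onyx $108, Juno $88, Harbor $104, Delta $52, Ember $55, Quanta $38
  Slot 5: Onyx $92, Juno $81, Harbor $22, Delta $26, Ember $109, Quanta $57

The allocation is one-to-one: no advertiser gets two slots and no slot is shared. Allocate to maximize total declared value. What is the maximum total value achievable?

Optimal: Onyx→Slot 6 ($143), Juno→Slot 3 ($142), Harbor→Slot 7 ($104), Delta→Slot 2 ($129), Ember→Slot 5 ($109), Quanta→Slot 4 ($75) — total 143+142+104+129+109+75 = $702.
Max-entry greedy (repeatedly take the single best remaining cell) gives $650, worse by 52.
Next-best assignment: Onyx→Slot 7, Juno→Slot 3, Harbor→Slot 2, Delta→Slot 6, Ember→Slot 5, Quanta→Slot 4 = $694.

Maximum total: $702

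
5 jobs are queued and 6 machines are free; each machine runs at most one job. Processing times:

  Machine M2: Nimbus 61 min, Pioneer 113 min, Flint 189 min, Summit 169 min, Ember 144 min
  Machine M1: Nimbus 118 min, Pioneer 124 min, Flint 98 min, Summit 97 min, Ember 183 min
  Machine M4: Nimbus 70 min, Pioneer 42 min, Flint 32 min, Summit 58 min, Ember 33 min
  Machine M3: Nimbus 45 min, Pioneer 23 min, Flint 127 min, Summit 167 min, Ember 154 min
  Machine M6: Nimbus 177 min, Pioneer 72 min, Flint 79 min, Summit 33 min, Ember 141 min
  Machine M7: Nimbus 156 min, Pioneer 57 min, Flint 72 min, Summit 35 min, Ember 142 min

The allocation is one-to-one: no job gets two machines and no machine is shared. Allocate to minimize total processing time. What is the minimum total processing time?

Optimal: Nimbus→Machine M2 (61 min), Pioneer→Machine M3 (23 min), Flint→Machine M7 (72 min), Summit→Machine M6 (33 min), Ember→Machine M4 (33 min) — total 61+23+72+33+33 = 222 min.
Min-entry greedy (repeatedly take the single cheapest remaining cell) gives 291 min, worse by 69.
No other one-to-one assignment undercuts 222 min.

Minimum total: 222 min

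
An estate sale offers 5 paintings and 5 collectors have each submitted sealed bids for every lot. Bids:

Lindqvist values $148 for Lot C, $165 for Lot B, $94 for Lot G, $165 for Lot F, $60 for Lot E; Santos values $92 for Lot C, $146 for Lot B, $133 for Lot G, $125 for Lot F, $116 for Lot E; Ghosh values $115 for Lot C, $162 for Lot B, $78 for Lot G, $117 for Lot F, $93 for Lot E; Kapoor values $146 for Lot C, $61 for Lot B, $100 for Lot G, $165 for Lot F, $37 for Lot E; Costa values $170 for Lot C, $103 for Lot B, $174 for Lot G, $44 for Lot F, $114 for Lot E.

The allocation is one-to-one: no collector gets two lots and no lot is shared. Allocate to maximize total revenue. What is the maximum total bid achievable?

This is the linear assignment problem.
Optimal: Lindqvist→Lot C ($148), Santos→Lot E ($116), Ghosh→Lot B ($162), Kapoor→Lot F ($165), Costa→Lot G ($174) — total 148+116+162+165+174 = $765.
Max-entry greedy (repeatedly take the single best remaining cell) gives $735, worse by 30.
Next-best assignment: Lindqvist→Lot F, Santos→Lot E, Ghosh→Lot B, Kapoor→Lot C, Costa→Lot G = $763.
Checked against all permutations: $765 is optimal.

Maximum total: $765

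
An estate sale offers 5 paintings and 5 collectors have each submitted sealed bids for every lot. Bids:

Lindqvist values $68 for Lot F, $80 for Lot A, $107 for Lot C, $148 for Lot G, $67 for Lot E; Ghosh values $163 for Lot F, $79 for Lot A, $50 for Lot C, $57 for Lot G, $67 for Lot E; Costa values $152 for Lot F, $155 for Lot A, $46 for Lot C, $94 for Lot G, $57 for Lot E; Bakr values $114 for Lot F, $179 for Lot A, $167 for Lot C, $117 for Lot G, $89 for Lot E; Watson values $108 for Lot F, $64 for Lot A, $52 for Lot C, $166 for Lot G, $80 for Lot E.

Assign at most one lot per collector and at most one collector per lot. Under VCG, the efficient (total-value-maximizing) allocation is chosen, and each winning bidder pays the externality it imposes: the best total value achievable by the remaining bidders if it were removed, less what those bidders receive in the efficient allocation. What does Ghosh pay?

Ghosh pays $49.

Efficient allocation: Lindqvist→Lot E ($67), Ghosh→Lot F ($163), Costa→Lot A ($155), Bakr→Lot C ($167), Watson→Lot G ($166); total welfare W = $718.
Ghosh receives Lot F at value $163, so the others get W − 163 = $555.
Without Ghosh: best allocation of the remaining 4 bidders over all 5 lots is Lindqvist→Lot C ($107), Costa→Lot F ($152), Bakr→Lot A ($179), Watson→Lot G ($166), total $604.
VCG payment = (others' best without Ghosh) − (others' welfare with Ghosh) = 604 − 555 = $49.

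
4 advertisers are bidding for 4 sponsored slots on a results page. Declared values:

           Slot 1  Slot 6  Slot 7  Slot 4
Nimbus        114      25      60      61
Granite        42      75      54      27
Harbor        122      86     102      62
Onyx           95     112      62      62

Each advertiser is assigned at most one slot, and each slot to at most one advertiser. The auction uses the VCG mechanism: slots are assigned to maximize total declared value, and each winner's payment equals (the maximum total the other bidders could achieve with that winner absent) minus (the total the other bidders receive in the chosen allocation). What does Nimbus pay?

Efficient allocation: Nimbus→Slot 1 ($114), Granite→Slot 4 ($27), Harbor→Slot 7 ($102), Onyx→Slot 6 ($112); total welfare W = $355.
Nimbus receives Slot 1 at value $114, so the others get W − 114 = $241.
Without Nimbus: best allocation of the remaining 3 bidders over all 4 slots is Granite→Slot 7 ($54), Harbor→Slot 1 ($122), Onyx→Slot 6 ($112), total $288.
VCG payment = (others' best without Nimbus) − (others' welfare with Nimbus) = 288 − 241 = $47.

Nimbus pays $47.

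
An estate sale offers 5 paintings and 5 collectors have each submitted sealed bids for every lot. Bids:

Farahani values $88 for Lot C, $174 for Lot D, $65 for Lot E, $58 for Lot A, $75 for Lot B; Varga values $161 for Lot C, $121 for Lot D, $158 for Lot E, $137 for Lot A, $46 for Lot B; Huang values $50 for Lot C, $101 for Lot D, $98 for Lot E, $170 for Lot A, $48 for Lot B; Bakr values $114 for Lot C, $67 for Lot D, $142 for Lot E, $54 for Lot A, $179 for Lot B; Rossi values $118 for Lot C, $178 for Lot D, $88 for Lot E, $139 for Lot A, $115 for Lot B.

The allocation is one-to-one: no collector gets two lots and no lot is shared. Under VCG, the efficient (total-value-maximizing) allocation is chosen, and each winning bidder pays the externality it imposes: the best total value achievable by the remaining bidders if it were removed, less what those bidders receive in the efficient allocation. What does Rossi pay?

Efficient allocation: Farahani→Lot D ($174), Varga→Lot E ($158), Huang→Lot A ($170), Bakr→Lot B ($179), Rossi→Lot C ($118); total welfare W = $799.
Rossi receives Lot C at value $118, so the others get W − 118 = $681.
Without Rossi: best allocation of the remaining 4 bidders over all 5 lots is Farahani→Lot D ($174), Varga→Lot C ($161), Huang→Lot A ($170), Bakr→Lot B ($179), total $684.
VCG payment = (others' best without Rossi) − (others' welfare with Rossi) = 684 − 681 = $3.

Rossi pays $3.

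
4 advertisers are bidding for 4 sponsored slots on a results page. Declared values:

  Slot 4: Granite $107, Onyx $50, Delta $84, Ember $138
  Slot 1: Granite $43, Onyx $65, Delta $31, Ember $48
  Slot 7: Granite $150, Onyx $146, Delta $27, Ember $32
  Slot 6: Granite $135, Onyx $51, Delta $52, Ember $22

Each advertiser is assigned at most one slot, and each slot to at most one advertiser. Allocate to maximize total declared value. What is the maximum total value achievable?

Maximum total: $450

Treat this as an assignment problem: match each advertiser to one slot.
Optimal: Granite→Slot 6 ($135), Onyx→Slot 7 ($146), Delta→Slot 1 ($31), Ember→Slot 4 ($138) — total 135+146+31+138 = $450.
Column-greedy (each slot in turn goes to its best remaining advertiser) gives $405, worse by 45.
Next-best assignment: Granite→Slot 6, Onyx→Slot 7, Delta→Slot 4, Ember→Slot 1 = $413.
Every other assignment is strictly worse.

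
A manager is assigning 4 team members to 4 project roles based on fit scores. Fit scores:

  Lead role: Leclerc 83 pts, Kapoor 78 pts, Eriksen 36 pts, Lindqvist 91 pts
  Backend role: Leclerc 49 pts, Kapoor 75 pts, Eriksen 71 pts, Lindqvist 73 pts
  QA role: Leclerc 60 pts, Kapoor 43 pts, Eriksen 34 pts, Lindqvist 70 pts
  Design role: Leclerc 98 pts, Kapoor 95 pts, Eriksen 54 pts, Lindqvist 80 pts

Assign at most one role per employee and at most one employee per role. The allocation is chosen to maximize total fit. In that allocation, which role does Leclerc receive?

Leclerc receives Lead role.

Treat this as an assignment problem: match each employee to one role.
Optimal: Leclerc→Lead role (83 pts), Kapoor→Design role (95 pts), Eriksen→Backend role (71 pts), Lindqvist→QA role (70 pts) — total 83+95+71+70 = 319 pts.
Row-greedy (each employee in turn takes its best remaining role) gives 317 pts, worse by 2.
Next-best assignment: Leclerc→QA role, Kapoor→Design role, Eriksen→Backend role, Lindqvist→Lead role = 317 pts.
Checked against all permutations: 319 pts is optimal.
Leclerc's own top role is Design role (98 pts), but forcing Leclerc→Design role and reassigning the rest optimally gives only 317 pts — worse by 2.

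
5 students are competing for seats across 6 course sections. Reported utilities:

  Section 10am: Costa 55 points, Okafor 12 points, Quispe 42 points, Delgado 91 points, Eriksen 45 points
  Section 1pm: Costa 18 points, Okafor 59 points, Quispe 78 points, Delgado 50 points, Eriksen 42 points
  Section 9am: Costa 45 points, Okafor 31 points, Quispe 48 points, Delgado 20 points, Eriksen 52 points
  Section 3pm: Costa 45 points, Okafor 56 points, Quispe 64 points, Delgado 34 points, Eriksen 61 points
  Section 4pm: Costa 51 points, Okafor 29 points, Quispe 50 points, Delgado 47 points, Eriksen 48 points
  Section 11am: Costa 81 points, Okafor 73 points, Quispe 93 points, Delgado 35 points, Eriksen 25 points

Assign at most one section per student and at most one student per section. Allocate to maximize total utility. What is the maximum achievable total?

Optimal: Costa→Section 11am (81 points), Okafor→Section 3pm (56 points), Quispe→Section 1pm (78 points), Delgado→Section 10am (91 points), Eriksen→Section 9am (52 points) — total 81+56+78+91+52 = 358 points.
Max-entry greedy (repeatedly take the single best remaining cell) gives 355 points, worse by 3.
Swapping Eriksen↔Quispe (Eriksen→Section 1pm 42 points, Quispe→Section 9am 48 points) loses 40.
Every other assignment is strictly worse.

Max total: 358 points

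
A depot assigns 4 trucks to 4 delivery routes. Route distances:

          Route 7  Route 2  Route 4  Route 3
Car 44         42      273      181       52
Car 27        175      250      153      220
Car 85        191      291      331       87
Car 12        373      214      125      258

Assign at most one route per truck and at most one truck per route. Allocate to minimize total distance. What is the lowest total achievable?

Optimal: Car 44→Route 7 (42 km), Car 27→Route 4 (153 km), Car 85→Route 3 (87 km), Car 12→Route 2 (214 km) — total 42+153+87+214 = 496 km.
Min-entry greedy (repeatedly take the single cheapest remaining cell) gives 504 km, worse by 8.
Every other assignment is strictly worse.

Minimum total: 496 km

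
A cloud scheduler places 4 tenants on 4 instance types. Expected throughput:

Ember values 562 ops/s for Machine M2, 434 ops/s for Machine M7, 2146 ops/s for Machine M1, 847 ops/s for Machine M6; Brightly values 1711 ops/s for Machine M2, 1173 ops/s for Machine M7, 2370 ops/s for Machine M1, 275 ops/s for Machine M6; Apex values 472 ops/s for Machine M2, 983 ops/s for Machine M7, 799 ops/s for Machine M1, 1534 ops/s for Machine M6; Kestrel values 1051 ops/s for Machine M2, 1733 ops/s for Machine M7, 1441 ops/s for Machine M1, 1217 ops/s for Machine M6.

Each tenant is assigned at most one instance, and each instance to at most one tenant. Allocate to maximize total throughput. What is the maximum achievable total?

This is a one-to-one assignment (maximum-weight bipartite matching).
Optimal: Ember→Machine M1 (2146 ops/s), Brightly→Machine M2 (1711 ops/s), Apex→Machine M6 (1534 ops/s), Kestrel→Machine M7 (1733 ops/s) — total 2146+1711+1534+1733 = 7124 ops/s.
Max-entry greedy (repeatedly take the single best remaining cell) gives 6199 ops/s, worse by 925.

Max total: 7124 ops/s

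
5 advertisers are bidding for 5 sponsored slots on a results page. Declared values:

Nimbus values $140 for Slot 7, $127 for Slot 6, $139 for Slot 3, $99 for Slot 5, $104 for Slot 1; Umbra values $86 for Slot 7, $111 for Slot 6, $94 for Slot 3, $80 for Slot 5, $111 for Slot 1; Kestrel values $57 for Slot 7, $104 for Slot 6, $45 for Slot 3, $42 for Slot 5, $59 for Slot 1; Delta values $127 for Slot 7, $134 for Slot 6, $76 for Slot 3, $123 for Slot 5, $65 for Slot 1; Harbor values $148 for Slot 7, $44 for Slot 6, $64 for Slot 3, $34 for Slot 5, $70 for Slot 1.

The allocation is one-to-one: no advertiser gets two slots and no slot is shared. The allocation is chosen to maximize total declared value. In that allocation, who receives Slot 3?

Treat this as an assignment problem: match each advertiser to one slot.
Optimal: Nimbus→Slot 3 ($139), Umbra→Slot 1 ($111), Kestrel→Slot 6 ($104), Delta→Slot 5 ($123), Harbor→Slot 7 ($148) — total 139+111+104+123+148 = $625.
Row-greedy (each advertiser in turn takes its best remaining slot) gives $497, worse by 128.
Next-best assignment: Nimbus→Slot 3, Umbra→Slot 6, Kestrel→Slot 1, Delta→Slot 5, Harbor→Slot 7 = $580.
Swapping Harbor↔Nimbus (Harbor→Slot 3 $64, Nimbus→Slot 7 $140) loses 83.
Nimbus's own top slot is Slot 7 ($140), but forcing Nimbus→Slot 7 and reassigning the rest optimally gives only $542 — worse by 83.

Nimbus receives Slot 3.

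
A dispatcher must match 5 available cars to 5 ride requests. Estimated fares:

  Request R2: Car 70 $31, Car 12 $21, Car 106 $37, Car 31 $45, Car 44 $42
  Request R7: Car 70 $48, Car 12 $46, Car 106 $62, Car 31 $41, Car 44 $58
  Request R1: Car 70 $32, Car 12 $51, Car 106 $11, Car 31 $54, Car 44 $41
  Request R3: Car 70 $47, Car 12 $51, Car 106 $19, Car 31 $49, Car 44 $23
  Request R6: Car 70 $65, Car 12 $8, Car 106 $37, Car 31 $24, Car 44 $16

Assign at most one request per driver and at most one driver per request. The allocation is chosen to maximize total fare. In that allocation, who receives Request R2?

This is a one-to-one assignment (maximum-weight bipartite matching).
Optimal: Car 70→Request R6 ($65), Car 12→Request R3 ($51), Car 106→Request R7 ($62), Car 31→Request R1 ($54), Car 44→Request R2 ($42) — total 65+51+62+54+42 = $274.
Row-greedy (each driver in turn takes its best remaining request) gives $269, worse by 5.
Car 44's own top request is Request R7 ($58), but forcing Car 44→Request R7 and reassigning the rest optimally gives only $265 — worse by 9.

Car 44 receives Request R2.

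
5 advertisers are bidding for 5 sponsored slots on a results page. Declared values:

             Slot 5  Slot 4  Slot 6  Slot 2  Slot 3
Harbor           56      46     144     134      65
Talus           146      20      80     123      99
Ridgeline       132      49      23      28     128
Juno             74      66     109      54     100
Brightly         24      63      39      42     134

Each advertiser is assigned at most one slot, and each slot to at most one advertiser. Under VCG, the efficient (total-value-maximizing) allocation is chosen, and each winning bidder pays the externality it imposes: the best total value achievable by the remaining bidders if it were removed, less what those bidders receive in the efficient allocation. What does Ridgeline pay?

Efficient allocation: Harbor→Slot 6 ($144), Talus→Slot 2 ($123), Ridgeline→Slot 5 ($132), Juno→Slot 4 ($66), Brightly→Slot 3 ($134); total welfare W = $599.
Ridgeline receives Slot 5 at value $132, so the others get W − 132 = $467.
Without Ridgeline: best allocation of the remaining 4 bidders over all 5 slots is Harbor→Slot 2 ($134), Talus→Slot 5 ($146), Juno→Slot 6 ($109), Brightly→Slot 3 ($134), total $523.
VCG payment = (others' best without Ridgeline) − (others' welfare with Ridgeline) = 523 − 467 = $56.

Ridgeline pays $56.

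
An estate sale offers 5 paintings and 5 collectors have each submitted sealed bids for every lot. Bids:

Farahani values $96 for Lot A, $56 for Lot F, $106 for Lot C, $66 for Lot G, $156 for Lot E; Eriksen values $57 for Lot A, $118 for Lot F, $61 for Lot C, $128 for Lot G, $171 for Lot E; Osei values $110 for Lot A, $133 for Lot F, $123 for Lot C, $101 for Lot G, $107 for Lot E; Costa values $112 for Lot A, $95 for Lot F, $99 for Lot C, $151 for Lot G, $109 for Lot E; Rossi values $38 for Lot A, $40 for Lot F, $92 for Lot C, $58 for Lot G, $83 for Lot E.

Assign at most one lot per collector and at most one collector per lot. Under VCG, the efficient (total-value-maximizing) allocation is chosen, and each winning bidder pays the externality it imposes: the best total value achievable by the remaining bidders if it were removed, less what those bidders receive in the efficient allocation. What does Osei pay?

Osei pays $7.

Efficient allocation: Farahani→Lot A ($96), Eriksen→Lot E ($171), Osei→Lot F ($133), Costa→Lot G ($151), Rossi→Lot C ($92); total welfare W = $643.
Osei receives Lot F at value $133, so the others get W − 133 = $510.
Without Osei: best allocation of the remaining 4 bidders over all 5 lots is Farahani→Lot E ($156), Eriksen→Lot F ($118), Costa→Lot G ($151), Rossi→Lot C ($92), total $517.
VCG payment = (others' best without Osei) − (others' welfare with Osei) = 517 − 510 = $7.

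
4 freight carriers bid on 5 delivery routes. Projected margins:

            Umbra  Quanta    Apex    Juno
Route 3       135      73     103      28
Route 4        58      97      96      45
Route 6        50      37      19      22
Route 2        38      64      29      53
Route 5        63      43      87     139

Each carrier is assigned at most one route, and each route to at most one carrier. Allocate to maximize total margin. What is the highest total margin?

Optimal: Umbra→Route 3 ($135k), Quanta→Route 2 ($64k), Apex→Route 4 ($96k), Juno→Route 5 ($139k) — total 135+64+96+139 = $434k.
Row-greedy (each carrier in turn takes its best remaining route) gives $372k, worse by 62.
Next-best assignment: Umbra→Route 3, Quanta→Route 6, Apex→Route 4, Juno→Route 5 = $407k.
No other one-to-one assignment exceeds $434k.

Maximum total: $434k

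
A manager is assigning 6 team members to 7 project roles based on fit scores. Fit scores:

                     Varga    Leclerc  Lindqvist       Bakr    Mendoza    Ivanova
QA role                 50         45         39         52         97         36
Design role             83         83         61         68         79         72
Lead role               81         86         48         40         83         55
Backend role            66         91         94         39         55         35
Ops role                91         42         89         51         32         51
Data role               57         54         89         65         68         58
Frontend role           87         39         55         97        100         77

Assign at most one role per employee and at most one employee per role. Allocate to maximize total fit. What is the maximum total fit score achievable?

Max total: 537 pts

Treat this as an assignment problem: match each employee to one role.
Optimal: Varga→Ops role (91 pts), Leclerc→Lead role (86 pts), Lindqvist→Backend role (94 pts), Bakr→Frontend role (97 pts), Mendoza→QA role (97 pts), Ivanova→Design role (72 pts) — total 91+86+94+97+97+72 = 537 pts.
Column-greedy (each role in turn goes to its best remaining employee) gives 469 pts, worse by 68.
No other one-to-one assignment exceeds 537 pts.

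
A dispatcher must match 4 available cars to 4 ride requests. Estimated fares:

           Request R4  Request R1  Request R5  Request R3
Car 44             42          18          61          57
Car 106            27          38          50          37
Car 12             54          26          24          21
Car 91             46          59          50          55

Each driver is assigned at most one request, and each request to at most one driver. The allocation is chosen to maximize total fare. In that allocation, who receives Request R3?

Car 44 receives Request R3.

Optimal: Car 44→Request R3 ($57), Car 106→Request R5 ($50), Car 12→Request R4 ($54), Car 91→Request R1 ($59) — total 57+50+54+59 = $220.
Column-greedy (each request in turn goes to its best remaining driver) gives $211, worse by 9.
Next-best assignment: Car 44→Request R5, Car 106→Request R3, Car 12→Request R4, Car 91→Request R1 = $211.
No other one-to-one assignment exceeds $220.
Car 44's own top request is Request R5 ($61), but forcing Car 44→Request R5 and reassigning the rest optimally gives only $211 — worse by 9.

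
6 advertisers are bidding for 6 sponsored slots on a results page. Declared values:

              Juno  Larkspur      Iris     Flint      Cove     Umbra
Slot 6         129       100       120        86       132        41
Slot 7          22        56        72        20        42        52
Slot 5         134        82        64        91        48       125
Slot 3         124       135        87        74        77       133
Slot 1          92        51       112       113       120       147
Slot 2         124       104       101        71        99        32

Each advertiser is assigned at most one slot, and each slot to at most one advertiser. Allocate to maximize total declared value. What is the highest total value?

Treat this as an assignment problem: match each advertiser to one slot.
Optimal: Juno→Slot 2 ($124), Larkspur→Slot 3 ($135), Iris→Slot 7 ($72), Flint→Slot 5 ($91), Cove→Slot 6 ($132), Umbra→Slot 1 ($147) — total 124+135+72+91+132+147 = $701.
Row-greedy (each advertiser in turn takes its best remaining slot) gives $653, worse by 48.
No other one-to-one assignment exceeds $701.

Max total: $701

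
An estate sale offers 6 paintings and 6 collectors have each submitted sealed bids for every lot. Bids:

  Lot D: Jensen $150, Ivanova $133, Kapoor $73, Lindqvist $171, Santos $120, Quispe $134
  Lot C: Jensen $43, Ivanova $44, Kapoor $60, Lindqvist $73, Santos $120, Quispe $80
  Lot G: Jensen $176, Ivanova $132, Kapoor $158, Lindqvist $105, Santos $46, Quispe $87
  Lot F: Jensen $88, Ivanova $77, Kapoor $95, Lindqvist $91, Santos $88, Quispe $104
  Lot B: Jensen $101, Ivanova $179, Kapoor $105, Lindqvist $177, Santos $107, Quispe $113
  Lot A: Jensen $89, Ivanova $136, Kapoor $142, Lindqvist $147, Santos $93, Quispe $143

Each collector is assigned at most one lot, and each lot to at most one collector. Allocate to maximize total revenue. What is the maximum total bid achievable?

Max total: $892

Optimal: Jensen→Lot G ($176), Ivanova→Lot B ($179), Kapoor→Lot A ($142), Lindqvist→Lot D ($171), Santos→Lot C ($120), Quispe→Lot F ($104) — total 176+179+142+171+120+104 = $892.
Swapping Jensen↔Quispe (Jensen→Lot F $88, Quispe→Lot G $87) loses 105.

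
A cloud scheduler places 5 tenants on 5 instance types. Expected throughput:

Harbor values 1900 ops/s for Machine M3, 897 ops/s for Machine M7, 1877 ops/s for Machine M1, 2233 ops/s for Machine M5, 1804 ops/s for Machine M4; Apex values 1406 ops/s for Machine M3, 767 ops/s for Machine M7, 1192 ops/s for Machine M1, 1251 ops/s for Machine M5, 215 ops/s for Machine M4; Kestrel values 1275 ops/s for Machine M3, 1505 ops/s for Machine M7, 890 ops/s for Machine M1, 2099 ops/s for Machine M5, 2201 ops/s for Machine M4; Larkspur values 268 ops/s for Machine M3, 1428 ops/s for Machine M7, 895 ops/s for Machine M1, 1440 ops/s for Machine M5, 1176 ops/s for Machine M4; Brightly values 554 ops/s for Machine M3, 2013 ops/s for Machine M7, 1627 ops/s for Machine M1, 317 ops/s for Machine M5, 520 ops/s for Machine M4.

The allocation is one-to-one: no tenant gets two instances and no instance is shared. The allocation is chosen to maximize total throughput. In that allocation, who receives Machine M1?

Harbor receives Machine M1.

Optimal: Harbor→Machine M1 (1877 ops/s), Apex→Machine M3 (1406 ops/s), Kestrel→Machine M4 (2201 ops/s), Larkspur→Machine M5 (1440 ops/s), Brightly→Machine M7 (2013 ops/s) — total 1877+1406+2201+1440+2013 = 8937 ops/s.
Column-greedy (each instance in turn goes to its best remaining tenant) gives 8380 ops/s, worse by 557.
Next-best assignment: Harbor→Machine M5, Apex→Machine M3, Kestrel→Machine M4, Larkspur→Machine M7, Brightly→Machine M1 = 8895 ops/s.
No other one-to-one assignment exceeds 8937 ops/s.
Harbor's own top instance is Machine M5 (2233 ops/s), but forcing Harbor→Machine M5 and reassigning the rest optimally gives only 8895 ops/s — worse by 42.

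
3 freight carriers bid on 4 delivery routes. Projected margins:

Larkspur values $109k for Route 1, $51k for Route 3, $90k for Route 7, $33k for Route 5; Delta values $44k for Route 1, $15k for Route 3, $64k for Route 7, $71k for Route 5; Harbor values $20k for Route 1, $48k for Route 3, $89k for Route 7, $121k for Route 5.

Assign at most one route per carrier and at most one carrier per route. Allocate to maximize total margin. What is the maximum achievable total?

Maximum total: $294k

Treat this as an assignment problem: match each carrier to one route.
Optimal: Larkspur→Route 1 ($109k), Delta→Route 7 ($64k), Harbor→Route 5 ($121k) — total 109+64+121 = $294k.
Next-best assignment: Larkspur→Route 1, Delta→Route 5, Harbor→Route 7 = $269k.
Checked against all permutations: $294k is optimal.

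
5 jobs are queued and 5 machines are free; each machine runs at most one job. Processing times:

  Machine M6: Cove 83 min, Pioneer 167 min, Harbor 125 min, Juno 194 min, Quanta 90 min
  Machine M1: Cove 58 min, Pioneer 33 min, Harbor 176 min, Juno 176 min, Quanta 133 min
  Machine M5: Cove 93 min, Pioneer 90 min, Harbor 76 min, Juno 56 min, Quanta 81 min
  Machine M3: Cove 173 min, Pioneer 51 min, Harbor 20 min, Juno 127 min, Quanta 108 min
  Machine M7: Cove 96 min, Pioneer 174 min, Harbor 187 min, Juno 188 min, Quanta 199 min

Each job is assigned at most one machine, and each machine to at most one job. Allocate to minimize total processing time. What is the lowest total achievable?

Min total: 295 min

Treat this as an assignment problem: match each job to one machine.
Optimal: Cove→Machine M7 (96 min), Pioneer→Machine M1 (33 min), Harbor→Machine M3 (20 min), Juno→Machine M5 (56 min), Quanta→Machine M6 (90 min) — total 96+33+20+56+90 = 295 min.
Min-entry greedy (repeatedly take the single cheapest remaining cell) gives 391 min, worse by 96.
Checked against all permutations: 295 min is optimal.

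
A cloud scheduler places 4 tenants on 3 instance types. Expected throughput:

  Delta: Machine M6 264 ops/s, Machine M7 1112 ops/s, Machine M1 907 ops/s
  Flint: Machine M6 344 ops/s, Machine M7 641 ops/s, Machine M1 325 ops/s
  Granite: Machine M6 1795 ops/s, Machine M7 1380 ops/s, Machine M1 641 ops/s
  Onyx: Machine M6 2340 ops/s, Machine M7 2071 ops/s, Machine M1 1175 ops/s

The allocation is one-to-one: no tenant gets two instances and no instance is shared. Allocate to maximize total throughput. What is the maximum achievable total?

Treat this as an assignment problem: match each tenant to one instance.
Optimal: Granite→Machine M6 (1795 ops/s), Onyx→Machine M7 (2071 ops/s), Delta→Machine M1 (907 ops/s) — total 1795+2071+907 = 4773 ops/s.
Column-greedy (each instance in turn goes to its best remaining tenant) gives 4627 ops/s, worse by 146.
Next-best assignment: Onyx→Machine M6, Granite→Machine M7, Delta→Machine M1 = 4627 ops/s.
Swapping Onyx↔Granite (Onyx→Machine M6 2340 ops/s, Granite→Machine M7 1380 ops/s) loses 146.

Maximum total: 4773 ops/s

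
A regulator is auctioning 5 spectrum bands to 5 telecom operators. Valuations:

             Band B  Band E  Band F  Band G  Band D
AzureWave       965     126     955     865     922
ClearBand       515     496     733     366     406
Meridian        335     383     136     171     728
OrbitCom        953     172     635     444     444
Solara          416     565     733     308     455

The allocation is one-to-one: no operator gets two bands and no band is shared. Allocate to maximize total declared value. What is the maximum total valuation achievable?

Max total: $3844M

Optimal: AzureWave→Band G ($865M), ClearBand→Band F ($733M), Meridian→Band D ($728M), OrbitCom→Band B ($953M), Solara→Band E ($565M) — total 865+733+728+953+565 = $3844M.
Row-greedy (each operator in turn takes its best remaining band) gives $3435M, worse by 409.
Swapping Solara↔OrbitCom (Solara→Band B $416M, OrbitCom→Band E $172M) loses 930.
No other one-to-one assignment exceeds $3844M.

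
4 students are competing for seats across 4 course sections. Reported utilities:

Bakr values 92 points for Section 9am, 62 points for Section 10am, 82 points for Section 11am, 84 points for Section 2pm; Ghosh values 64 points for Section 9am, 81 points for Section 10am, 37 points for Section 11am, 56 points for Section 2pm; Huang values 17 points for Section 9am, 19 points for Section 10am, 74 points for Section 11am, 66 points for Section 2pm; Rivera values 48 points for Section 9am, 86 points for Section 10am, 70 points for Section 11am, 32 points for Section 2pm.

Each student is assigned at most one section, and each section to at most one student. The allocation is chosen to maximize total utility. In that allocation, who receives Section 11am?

This is the linear assignment problem.
Optimal: Bakr→Section 9am (92 points), Ghosh→Section 10am (81 points), Huang→Section 2pm (66 points), Rivera→Section 11am (70 points) — total 92+81+66+70 = 309 points.
Column-greedy (each section in turn goes to its best remaining student) gives 308 points, worse by 1.
Swapping Bakr↔Huang (Bakr→Section 2pm 84 points, Huang→Section 9am 17 points) loses 57.
Rivera's own top section is Section 10am (86 points), but forcing Rivera→Section 10am and reassigning the rest optimally gives only 308 points — worse by 1.

Rivera receives Section 11am.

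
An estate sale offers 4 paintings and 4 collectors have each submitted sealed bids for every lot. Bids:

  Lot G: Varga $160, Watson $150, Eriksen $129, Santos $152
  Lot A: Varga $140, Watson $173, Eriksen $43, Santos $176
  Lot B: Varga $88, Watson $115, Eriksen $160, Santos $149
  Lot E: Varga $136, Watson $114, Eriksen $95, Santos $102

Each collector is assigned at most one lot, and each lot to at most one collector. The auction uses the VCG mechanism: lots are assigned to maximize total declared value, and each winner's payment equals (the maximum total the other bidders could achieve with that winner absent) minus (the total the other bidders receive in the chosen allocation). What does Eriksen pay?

Eriksen pays $20.

Efficient allocation: Varga→Lot E ($136), Watson→Lot G ($150), Eriksen→Lot B ($160), Santos→Lot A ($176); total welfare W = $622.
Eriksen receives Lot B at value $160, so the others get W − 160 = $462.
Without Eriksen: best allocation of the remaining 3 bidders over all 4 lots is Varga→Lot G ($160), Watson→Lot A ($173), Santos→Lot B ($149), total $482.
VCG payment = (others' best without Eriksen) − (others' welfare with Eriksen) = 482 − 462 = $20.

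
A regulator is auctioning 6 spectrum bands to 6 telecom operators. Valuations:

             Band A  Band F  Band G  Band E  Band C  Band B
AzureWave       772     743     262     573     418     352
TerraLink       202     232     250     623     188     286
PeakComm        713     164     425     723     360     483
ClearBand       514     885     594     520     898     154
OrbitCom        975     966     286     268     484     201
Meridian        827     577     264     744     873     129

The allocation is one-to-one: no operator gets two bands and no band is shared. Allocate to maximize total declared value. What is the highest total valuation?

Optimal: AzureWave→Band A ($772M), TerraLink→Band E ($623M), PeakComm→Band B ($483M), ClearBand→Band G ($594M), OrbitCom→Band F ($966M), Meridian→Band C ($873M) — total 772+623+483+594+966+873 = $4311M.
Max-entry greedy (repeatedly take the single best remaining cell) gives $4093M, worse by 218.
Every other assignment is strictly worse.

Maximum total: $4311M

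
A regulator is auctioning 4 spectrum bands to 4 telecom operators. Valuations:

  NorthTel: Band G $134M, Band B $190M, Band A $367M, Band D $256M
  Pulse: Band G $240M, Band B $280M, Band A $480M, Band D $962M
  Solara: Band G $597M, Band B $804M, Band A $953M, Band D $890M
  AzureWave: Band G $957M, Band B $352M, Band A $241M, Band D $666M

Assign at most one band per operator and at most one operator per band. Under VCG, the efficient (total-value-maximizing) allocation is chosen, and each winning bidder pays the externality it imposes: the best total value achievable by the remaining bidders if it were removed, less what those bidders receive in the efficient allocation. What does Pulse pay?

Pulse pays $86M.

Efficient allocation: NorthTel→Band A ($367M), Pulse→Band D ($962M), Solara→Band B ($804M), AzureWave→Band G ($957M); total welfare W = $3090M.
Pulse receives Band D at value $962M, so the others get W − 962 = $2128M.
Without Pulse: best allocation of the remaining 3 bidders over all 4 bands is NorthTel→Band A ($367M), Solara→Band D ($890M), AzureWave→Band G ($957M), total $2214M.
VCG payment = (others' best without Pulse) − (others' welfare with Pulse) = 2214 − 2128 = $86M.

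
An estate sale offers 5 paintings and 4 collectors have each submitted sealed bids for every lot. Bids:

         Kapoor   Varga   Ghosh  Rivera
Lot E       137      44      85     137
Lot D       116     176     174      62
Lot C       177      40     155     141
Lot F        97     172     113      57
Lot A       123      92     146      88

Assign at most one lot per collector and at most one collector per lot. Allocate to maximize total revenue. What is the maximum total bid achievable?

Max total: $660

This is the linear assignment problem.
Optimal: Kapoor→Lot C ($177), Varga→Lot F ($172), Ghosh→Lot D ($174), Rivera→Lot E ($137) — total 177+172+174+137 = $660.
Max-entry greedy (repeatedly take the single best remaining cell) gives $636, worse by 24.
No other one-to-one assignment exceeds $660.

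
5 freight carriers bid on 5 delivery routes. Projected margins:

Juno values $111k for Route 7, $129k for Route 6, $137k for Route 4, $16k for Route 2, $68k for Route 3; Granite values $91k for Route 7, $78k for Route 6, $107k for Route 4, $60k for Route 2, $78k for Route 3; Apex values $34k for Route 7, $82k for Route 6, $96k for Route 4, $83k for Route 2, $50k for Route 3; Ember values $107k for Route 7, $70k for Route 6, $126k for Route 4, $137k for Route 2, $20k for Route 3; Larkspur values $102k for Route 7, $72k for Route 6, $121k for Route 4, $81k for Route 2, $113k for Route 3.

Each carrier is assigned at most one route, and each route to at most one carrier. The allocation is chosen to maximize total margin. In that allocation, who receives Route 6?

Juno receives Route 6.

Optimal: Juno→Route 6 ($129k), Granite→Route 7 ($91k), Apex→Route 4 ($96k), Ember→Route 2 ($137k), Larkspur→Route 3 ($113k) — total 129+91+96+137+113 = $566k.
Row-greedy (each carrier in turn takes its best remaining route) gives $494k, worse by 72.
Next-best assignment: Juno→Route 4, Granite→Route 7, Apex→Route 6, Ember→Route 2, Larkspur→Route 3 = $560k.
Checked against all permutations: $566k is optimal.
Juno's own top route is Route 4 ($137k), but forcing Juno→Route 4 and reassigning the rest optimally gives only $560k — worse by 6.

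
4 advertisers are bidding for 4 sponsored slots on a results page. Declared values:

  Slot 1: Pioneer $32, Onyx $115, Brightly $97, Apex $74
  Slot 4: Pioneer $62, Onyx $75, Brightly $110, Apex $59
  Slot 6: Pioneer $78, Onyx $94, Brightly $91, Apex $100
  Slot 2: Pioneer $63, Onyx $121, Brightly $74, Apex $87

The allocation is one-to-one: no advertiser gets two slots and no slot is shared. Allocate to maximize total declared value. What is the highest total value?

Max total: $390

Treat this as an assignment problem: match each advertiser to one slot.
Optimal: Pioneer→Slot 6 ($78), Onyx→Slot 1 ($115), Brightly→Slot 4 ($110), Apex→Slot 2 ($87) — total 78+115+110+87 = $390.
Swapping Onyx↔Apex (Onyx→Slot 2 $121, Apex→Slot 1 $74) loses 7.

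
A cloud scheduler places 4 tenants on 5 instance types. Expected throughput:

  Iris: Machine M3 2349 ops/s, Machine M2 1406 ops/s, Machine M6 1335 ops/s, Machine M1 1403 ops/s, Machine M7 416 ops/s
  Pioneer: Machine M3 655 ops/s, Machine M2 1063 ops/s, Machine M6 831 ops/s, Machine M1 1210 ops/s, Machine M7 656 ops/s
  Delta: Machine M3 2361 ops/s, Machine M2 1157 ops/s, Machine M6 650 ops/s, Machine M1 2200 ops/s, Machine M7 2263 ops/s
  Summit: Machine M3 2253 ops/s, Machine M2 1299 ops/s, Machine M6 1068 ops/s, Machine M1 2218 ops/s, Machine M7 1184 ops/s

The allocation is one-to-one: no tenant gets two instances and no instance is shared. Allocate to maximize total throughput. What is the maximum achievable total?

Maximum total: 7893 ops/s

Treat this as an assignment problem: match each tenant to one instance.
Optimal: Iris→Machine M3 (2349 ops/s), Pioneer→Machine M2 (1063 ops/s), Delta→Machine M7 (2263 ops/s), Summit→Machine M1 (2218 ops/s) — total 2349+1063+2263+2218 = 7893 ops/s.
Next-best assignment: Iris→Machine M3, Pioneer→Machine M6, Delta→Machine M7, Summit→Machine M1 = 7661 ops/s.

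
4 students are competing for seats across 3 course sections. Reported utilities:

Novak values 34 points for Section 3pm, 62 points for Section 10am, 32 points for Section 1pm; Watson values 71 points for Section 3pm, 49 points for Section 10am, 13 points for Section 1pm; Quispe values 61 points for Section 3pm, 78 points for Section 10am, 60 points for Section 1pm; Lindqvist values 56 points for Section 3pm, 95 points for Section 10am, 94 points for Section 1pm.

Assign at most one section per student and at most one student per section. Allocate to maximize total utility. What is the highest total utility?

Optimal: Watson→Section 3pm (71 points), Quispe→Section 10am (78 points), Lindqvist→Section 1pm (94 points) — total 71+78+94 = 243 points.
Column-greedy (each section in turn goes to its best remaining student) gives 226 points, worse by 17.

Maximum total: 243 points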